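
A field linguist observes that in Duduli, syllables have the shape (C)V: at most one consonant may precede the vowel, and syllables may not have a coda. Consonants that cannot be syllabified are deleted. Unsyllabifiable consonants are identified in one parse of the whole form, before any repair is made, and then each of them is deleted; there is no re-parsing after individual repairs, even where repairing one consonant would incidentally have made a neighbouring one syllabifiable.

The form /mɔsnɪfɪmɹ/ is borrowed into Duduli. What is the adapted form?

The consonants /s/, /m/, /ɹ/ cannot be parsed into a legal (C)V syllable (no codas are permitted; onsets are limited to one consonant).
Each unlicensed consonant is deleted: /s/, /m/, /ɹ/.

mɔnɪfɪ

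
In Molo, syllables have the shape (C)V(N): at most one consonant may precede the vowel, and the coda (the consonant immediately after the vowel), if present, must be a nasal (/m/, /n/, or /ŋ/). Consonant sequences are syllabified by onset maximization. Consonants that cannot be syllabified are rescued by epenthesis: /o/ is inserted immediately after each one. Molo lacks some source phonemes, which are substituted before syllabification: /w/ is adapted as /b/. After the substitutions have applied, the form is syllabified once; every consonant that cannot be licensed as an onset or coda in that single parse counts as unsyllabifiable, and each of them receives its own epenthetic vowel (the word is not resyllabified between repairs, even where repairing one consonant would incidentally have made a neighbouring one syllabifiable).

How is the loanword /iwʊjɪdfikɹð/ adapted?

Substitution: /w/ → /b/, giving /ibʊjɪdfikɹð/.
The consonants /d/, /k/, /ɹ/, /ð/ cannot be parsed into a legal (C)V(N) syllable (only a nasal (/m/, /n/, or /ŋ/) is licensed in coda position; onsets are limited to one consonant).
Inserting the epenthetic vowel yields /d/ → /do/, /k/ → /ko/, /ɹ/ → /ɹo/, /ð/ → /ðo/.

ibʊjɪdofikoɹoðo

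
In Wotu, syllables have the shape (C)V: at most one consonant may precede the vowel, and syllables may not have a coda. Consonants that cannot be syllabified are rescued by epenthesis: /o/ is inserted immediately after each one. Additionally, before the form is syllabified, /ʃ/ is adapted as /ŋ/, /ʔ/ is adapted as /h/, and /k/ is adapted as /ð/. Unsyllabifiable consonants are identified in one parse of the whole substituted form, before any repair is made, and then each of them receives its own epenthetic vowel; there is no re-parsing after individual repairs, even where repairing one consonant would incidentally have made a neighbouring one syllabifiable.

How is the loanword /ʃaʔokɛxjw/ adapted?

Substitution: /ʃ/ → /ŋ/, /ʔ/ → /h/, /k/ → /ð/, giving /ŋahoðɛxjw/.
Under (C)V, the unsyllabifiable consonants are /x/, /j/, /w/ (no codas are permitted; onsets are limited to one consonant).
Epenthesis after each stranded consonant: /x/ → /xo/, /j/ → /jo/, /w/ → /wo/.

ŋahoðɛxojowo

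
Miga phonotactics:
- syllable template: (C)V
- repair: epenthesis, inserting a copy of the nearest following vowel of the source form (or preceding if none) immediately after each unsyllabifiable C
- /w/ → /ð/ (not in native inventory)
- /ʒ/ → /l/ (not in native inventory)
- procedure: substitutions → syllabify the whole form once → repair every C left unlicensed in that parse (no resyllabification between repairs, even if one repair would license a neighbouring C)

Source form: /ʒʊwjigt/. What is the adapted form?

lʊðijigiti

Substitution: /ʒ/ → /l/, /w/ → /ð/, giving /lʊðjigt/.
Under (C)V, the unsyllabifiable consonants are /ð/, /g/, /t/ (no codas are permitted; onsets are limited to one consonant).
Epenthesis after each stranded consonant: /ð/ → /ði/, /g/ → /gi/, /t/ → /ti/.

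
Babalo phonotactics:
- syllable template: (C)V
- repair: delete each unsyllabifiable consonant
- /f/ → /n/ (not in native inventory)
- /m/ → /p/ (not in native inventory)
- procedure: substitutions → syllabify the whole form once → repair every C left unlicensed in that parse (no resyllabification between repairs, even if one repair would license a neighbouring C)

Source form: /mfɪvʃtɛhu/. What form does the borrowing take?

Substitution: /m/ → /p/, /f/ → /n/, giving /pnɪvʃtɛhu/.
Syllabifying with onset maximization leaves /p/, /v/, /ʃ/ stranded (no codas are permitted; onsets are limited to one consonant).
Each unlicensed consonant is deleted: /p/, /v/, /ʃ/.

nɪtɛhu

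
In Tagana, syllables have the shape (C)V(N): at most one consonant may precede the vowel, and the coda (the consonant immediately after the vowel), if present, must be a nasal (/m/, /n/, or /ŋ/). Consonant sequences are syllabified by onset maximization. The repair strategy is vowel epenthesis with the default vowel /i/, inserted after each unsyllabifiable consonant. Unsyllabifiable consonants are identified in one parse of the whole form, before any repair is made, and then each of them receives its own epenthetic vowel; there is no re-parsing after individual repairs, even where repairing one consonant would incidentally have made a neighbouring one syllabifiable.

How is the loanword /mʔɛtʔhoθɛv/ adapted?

Syllabifying with onset maximization leaves /m/, /t/, /ʔ/, /v/ stranded (only a nasal (/m/, /n/, or /ŋ/) is licensed in coda position; onsets are limited to one consonant).
Epenthesis after each stranded consonant: /m/ → /mi/, /t/ → /ti/, /ʔ/ → /ʔi/, /v/ → /vi/.

miʔɛtiʔihoθɛvi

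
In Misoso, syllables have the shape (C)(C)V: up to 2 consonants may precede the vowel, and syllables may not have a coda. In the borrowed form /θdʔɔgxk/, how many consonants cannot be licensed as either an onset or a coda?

4

The consonants /θ/, /g/, /x/, /k/ cannot be parsed into a legal (C)(C)V syllable (no codas are permitted; onsets may contain at most 2 consonants).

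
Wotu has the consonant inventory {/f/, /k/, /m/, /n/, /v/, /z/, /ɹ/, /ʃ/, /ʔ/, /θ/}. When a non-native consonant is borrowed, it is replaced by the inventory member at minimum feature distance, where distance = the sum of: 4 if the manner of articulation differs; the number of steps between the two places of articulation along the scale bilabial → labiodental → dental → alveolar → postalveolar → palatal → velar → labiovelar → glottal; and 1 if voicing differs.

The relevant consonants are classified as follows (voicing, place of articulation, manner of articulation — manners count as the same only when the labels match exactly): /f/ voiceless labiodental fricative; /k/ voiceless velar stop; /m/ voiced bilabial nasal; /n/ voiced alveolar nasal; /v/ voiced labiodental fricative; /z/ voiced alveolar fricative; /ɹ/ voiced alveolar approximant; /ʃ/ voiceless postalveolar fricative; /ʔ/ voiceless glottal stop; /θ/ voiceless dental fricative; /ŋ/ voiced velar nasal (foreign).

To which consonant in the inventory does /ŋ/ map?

/n/ is closest: same manner (nasal), place distance 3 (velar→alveolar), same voicing; total 3. Next closest is /k/ at distance 5.

n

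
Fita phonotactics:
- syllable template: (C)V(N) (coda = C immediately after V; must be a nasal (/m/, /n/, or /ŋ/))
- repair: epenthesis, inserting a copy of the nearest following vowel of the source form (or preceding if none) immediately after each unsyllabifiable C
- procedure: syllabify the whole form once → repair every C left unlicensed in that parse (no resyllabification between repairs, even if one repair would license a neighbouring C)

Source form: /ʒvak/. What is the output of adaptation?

Under (C)V(N), the unsyllabifiable consonants are /ʒ/, /k/ (only a nasal (/m/, /n/, or /ŋ/) is licensed in coda position; onsets are limited to one consonant).
Each unlicensed consonant becomes the onset of a new syllable: /ʒ/ → /ʒa/, /k/ → /ka/.

ʒavaka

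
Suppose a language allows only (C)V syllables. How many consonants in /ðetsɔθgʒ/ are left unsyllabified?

The consonants /t/, /θ/, /g/, /ʒ/ cannot be parsed into a legal (C)V syllable (no codas are permitted; onsets are limited to one consonant).

4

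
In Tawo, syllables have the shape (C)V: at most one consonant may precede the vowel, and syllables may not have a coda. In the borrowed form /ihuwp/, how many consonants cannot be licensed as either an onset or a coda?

2

Syllabifying with onset maximization leaves /w/, /p/ stranded (no codas are permitted; onsets are limited to one consonant).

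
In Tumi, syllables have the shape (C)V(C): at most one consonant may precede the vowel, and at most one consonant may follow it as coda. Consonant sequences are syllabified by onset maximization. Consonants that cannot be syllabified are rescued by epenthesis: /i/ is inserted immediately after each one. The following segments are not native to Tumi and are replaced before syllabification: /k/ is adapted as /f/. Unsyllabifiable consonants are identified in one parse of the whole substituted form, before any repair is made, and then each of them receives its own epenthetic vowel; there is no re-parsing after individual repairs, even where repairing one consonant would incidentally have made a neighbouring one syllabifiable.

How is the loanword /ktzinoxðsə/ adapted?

fitizinoxðisə

Substitution: /k/ → /f/, giving /ftzinoxðsə/.
The consonants /f/, /t/, /ð/ cannot be parsed into a legal (C)V(C) syllable (at most one coda consonant is licensed; onsets are limited to one consonant).
Inserting the epenthetic vowel yields /f/ → /fi/, /t/ → /ti/, /ð/ → /ði/.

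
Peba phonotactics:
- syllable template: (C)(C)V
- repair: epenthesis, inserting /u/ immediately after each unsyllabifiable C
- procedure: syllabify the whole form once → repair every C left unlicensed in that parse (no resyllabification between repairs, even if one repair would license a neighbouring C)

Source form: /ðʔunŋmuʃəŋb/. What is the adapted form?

Syllabifying with onset maximization leaves /n/, /ŋ/, /b/ stranded (no codas are permitted; onsets may contain at most 2 consonants).
Each unlicensed consonant becomes the onset of a new syllable: /n/ → /nu/, /ŋ/ → /ŋu/, /b/ → /bu/.

ðʔunuŋmuʃəŋubu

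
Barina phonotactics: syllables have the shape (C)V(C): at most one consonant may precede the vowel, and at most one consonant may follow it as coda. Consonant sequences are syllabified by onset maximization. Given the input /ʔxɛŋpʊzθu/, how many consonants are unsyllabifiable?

1

Syllabifying with onset maximization leaves /ʔ/ stranded (at most one coda consonant is licensed; onsets are limited to one consonant).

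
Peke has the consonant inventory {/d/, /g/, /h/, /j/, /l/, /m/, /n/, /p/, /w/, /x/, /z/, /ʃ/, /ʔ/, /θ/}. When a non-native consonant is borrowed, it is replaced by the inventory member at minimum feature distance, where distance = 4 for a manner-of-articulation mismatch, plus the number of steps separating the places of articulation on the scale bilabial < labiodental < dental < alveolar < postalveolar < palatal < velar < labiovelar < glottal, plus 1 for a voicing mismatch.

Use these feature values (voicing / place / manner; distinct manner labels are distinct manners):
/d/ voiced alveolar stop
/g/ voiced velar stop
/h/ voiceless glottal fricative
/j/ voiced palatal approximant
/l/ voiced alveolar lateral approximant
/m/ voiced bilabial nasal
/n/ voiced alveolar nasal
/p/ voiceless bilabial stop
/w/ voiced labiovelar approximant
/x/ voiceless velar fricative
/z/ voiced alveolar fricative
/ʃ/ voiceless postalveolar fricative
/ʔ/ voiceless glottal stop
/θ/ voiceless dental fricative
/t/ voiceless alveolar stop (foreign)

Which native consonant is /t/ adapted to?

/d/ is closest: same manner (stop), place distance 0 (alveolar→alveolar), voicing differs (+1); total 1. Next closest is /p/ at distance 3.

d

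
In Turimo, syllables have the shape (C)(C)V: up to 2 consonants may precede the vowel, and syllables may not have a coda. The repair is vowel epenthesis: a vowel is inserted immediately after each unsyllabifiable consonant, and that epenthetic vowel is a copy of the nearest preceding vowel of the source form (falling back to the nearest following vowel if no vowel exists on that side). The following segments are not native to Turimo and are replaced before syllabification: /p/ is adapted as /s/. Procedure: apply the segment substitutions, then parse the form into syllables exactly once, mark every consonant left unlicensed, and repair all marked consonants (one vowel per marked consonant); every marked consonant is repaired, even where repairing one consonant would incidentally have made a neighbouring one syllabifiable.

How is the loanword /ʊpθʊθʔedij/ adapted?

Substitution: /p/ → /s/, giving /ʊsθʊθʔedij/.
Under (C)(C)V, the unsyllabifiable consonants are /j/ (no codas are permitted; onsets may contain at most 2 consonants).
Epenthesis after each stranded consonant: /j/ → /ji/.

ʊsθʊθʔediji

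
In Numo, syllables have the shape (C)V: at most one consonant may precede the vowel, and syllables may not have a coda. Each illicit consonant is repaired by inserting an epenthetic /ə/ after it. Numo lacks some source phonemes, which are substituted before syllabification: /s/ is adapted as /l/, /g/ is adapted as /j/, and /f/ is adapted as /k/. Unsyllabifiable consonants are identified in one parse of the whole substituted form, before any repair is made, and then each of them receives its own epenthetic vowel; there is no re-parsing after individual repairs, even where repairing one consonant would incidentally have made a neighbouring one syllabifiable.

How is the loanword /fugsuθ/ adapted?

kujəluθə

Substitution: /f/ → /k/, /g/ → /j/, /s/ → /l/, giving /kujluθ/.
Syllabifying with onset maximization leaves /j/, /θ/ stranded (no codas are permitted; onsets are limited to one consonant).
Inserting the epenthetic vowel yields /j/ → /jə/, /θ/ → /θə/.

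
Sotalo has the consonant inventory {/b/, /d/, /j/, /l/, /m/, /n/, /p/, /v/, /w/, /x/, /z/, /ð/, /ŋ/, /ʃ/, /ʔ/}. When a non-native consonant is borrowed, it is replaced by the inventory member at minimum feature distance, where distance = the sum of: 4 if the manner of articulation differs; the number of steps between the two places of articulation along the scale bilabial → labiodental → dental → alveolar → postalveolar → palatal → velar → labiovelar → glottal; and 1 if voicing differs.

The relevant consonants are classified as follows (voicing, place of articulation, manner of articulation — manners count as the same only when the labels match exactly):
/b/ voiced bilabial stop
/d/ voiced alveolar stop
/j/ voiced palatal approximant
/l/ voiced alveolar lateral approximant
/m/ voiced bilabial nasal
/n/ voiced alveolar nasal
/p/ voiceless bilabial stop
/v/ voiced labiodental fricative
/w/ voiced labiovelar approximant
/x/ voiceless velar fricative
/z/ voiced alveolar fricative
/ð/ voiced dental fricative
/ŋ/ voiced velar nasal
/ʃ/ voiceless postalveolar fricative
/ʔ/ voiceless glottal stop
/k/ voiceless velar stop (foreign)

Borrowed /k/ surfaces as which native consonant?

/ʔ/ is closest: same manner (stop), place distance 2 (velar→glottal), same voicing; total 2. Next closest is /d/ at distance 4.

ʔ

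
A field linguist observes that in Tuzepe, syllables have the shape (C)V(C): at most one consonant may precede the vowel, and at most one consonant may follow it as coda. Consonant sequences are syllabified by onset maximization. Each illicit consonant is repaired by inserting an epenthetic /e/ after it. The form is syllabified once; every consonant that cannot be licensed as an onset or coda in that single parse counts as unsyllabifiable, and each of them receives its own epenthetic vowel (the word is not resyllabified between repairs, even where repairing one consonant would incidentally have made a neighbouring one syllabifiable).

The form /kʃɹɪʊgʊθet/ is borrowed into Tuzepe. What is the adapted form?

keʃeɹɪʊgʊθet

The consonants /k/, /ʃ/ cannot be parsed into a legal (C)V(C) syllable (at most one coda consonant is licensed; onsets are limited to one consonant).
Epenthesis after each stranded consonant: /k/ → /ke/, /ʃ/ → /ʃe/.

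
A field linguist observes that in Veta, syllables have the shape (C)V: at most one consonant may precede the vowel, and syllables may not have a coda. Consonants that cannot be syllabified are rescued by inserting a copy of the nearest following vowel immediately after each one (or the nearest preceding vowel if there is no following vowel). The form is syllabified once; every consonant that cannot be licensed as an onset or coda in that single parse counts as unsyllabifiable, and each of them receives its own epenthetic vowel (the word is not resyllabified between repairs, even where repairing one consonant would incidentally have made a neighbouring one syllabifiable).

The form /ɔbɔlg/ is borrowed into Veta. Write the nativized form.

ɔbɔlɔgɔ

The consonants /l/, /g/ cannot be parsed into a legal (C)V syllable (no codas are permitted; onsets are limited to one consonant).
Epenthesis after each stranded consonant: /l/ → /lɔ/, /g/ → /gɔ/.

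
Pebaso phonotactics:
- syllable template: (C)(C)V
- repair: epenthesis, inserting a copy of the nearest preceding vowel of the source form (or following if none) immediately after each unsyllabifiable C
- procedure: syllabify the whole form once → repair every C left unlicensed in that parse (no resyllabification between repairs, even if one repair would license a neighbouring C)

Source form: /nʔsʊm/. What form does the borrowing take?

nʊʔsʊmʊ

Syllabifying with onset maximization leaves /n/, /m/ stranded (no codas are permitted; onsets may contain at most 2 consonants).
Epenthesis after each stranded consonant: /n/ → /nʊ/, /m/ → /mʊ/.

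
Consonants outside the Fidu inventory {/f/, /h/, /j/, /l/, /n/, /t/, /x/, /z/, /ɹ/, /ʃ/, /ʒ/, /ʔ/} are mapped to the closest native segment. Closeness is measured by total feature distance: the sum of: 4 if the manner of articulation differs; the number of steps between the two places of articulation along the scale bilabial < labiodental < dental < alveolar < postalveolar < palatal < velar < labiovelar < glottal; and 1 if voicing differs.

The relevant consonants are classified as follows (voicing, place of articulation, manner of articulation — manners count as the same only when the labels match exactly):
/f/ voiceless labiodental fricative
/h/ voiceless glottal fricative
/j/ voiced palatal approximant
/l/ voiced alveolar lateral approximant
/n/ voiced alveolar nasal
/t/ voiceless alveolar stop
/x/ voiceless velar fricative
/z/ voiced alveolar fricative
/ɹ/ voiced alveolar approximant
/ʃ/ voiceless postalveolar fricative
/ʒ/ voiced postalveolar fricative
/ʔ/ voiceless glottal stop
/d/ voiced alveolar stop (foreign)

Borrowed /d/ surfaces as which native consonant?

/t/ is closest: same manner (stop), place distance 0 (alveolar→alveolar), voicing differs (+1); total 1. Next closest is /l/ at distance 4.

t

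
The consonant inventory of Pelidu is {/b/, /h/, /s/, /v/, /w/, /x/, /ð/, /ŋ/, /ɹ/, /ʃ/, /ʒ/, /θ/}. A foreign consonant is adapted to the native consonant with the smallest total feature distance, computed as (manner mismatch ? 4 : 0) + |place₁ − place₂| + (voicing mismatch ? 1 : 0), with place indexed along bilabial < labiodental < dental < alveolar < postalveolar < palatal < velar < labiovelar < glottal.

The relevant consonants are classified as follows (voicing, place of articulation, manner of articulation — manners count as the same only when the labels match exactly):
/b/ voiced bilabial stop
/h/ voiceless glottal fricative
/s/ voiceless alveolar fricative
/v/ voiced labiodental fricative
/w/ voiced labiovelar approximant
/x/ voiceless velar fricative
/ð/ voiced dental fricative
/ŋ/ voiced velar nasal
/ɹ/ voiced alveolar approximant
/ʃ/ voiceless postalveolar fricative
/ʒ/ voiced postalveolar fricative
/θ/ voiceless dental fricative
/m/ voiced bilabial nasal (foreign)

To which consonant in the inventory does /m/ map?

/b/ is closest: manner differs (nasal→stop, +4), place distance 0 (bilabial→bilabial), same voicing; total 4. Next closest is /v/ at distance 5.

b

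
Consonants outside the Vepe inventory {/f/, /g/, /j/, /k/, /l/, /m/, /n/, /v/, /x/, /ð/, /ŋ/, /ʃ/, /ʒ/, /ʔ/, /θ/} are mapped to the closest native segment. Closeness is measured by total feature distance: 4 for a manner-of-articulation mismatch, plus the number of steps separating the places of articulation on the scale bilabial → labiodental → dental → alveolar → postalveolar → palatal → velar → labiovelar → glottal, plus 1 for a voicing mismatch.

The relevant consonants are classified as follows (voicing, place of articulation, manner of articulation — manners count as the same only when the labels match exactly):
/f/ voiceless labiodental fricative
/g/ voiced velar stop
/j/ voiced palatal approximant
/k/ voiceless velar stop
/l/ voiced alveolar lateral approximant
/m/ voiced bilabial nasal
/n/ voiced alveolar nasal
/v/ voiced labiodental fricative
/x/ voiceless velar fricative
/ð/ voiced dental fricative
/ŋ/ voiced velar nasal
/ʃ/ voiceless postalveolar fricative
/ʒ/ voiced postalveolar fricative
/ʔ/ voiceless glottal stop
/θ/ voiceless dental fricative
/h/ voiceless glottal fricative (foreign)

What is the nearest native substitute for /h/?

x

/x/ is closest: same manner (fricative), place distance 2 (glottal→velar), same voicing; total 2. Next closest is /ʃ/ at distance 4.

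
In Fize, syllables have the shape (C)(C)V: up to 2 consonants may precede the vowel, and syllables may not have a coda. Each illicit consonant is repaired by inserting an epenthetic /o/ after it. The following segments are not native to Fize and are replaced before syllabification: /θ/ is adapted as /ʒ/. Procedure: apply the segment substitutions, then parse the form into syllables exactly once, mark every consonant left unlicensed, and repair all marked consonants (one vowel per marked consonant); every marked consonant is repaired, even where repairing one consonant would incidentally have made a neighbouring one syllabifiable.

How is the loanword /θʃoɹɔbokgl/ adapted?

ʒʃoɹɔbokogolo

Substitution: /θ/ → /ʒ/, giving /ʒʃoɹɔbokgl/.
Syllabifying with onset maximization leaves /k/, /g/, /l/ stranded (no codas are permitted; onsets may contain at most 2 consonants).
Epenthesis after each stranded consonant: /k/ → /ko/, /g/ → /go/, /l/ → /lo/.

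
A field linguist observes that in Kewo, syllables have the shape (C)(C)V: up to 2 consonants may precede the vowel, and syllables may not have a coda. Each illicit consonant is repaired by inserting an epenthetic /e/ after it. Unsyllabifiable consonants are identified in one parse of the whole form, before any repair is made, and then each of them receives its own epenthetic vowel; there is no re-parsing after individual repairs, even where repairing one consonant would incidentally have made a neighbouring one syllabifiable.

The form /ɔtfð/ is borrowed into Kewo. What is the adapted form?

The consonants /t/, /f/, /ð/ cannot be parsed into a legal (C)(C)V syllable (no codas are permitted; onsets may contain at most 2 consonants).
Inserting the epenthetic vowel yields /t/ → /te/, /f/ → /fe/, /ð/ → /ðe/.

ɔtefeðe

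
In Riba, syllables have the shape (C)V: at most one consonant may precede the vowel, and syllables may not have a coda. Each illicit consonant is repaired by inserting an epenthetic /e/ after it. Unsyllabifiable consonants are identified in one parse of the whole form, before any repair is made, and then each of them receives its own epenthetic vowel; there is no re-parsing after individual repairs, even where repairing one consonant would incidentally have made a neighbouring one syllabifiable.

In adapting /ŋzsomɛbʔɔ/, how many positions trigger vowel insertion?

3

The unsyllabifiable consonants are /ŋ/, /z/, /b/; each receives one epenthetic vowel.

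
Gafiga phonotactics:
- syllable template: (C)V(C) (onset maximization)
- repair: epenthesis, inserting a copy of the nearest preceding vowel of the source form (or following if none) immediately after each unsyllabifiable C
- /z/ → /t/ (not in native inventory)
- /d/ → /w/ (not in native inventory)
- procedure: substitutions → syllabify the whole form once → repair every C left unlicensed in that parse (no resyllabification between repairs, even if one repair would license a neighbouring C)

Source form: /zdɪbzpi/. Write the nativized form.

tɪwɪbtɪpi

Substitution: /z/ → /t/, /d/ → /w/, giving /twɪbtpi/.
The consonants /t/, /t/ cannot be parsed into a legal (C)V(C) syllable (at most one coda consonant is licensed; onsets are limited to one consonant).
Epenthesis after each stranded consonant: /t/ → /tɪ/, /t/ → /tɪ/.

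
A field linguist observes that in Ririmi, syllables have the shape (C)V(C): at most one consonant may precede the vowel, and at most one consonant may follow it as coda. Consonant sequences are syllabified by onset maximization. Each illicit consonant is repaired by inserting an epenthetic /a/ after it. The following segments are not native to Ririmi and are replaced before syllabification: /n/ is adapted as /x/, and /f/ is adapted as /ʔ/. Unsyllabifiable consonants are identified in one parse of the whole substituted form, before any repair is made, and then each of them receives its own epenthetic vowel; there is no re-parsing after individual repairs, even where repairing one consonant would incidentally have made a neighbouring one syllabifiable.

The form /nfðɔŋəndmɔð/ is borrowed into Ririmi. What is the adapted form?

Substitution: /n/ → /x/, /f/ → /ʔ/, giving /xʔðɔŋəxdmɔð/.
The consonants /x/, /ʔ/, /d/ cannot be parsed into a legal (C)V(C) syllable (at most one coda consonant is licensed; onsets are limited to one consonant).
Inserting the epenthetic vowel yields /x/ → /xa/, /ʔ/ → /ʔa/, /d/ → /da/.

xaʔaðɔŋəxdamɔð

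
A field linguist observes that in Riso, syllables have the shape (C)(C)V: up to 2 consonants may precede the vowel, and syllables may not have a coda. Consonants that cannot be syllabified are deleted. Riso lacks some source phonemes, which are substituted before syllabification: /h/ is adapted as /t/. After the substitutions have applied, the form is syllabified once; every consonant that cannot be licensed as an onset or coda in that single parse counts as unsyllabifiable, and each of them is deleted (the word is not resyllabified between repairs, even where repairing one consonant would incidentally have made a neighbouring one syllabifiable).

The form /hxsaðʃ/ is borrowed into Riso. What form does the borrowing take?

Substitution: /h/ → /t/, giving /txsaðʃ/.
Under (C)(C)V, the unsyllabifiable consonants are /t/, /ð/, /ʃ/ (no codas are permitted; onsets may contain at most 2 consonants).
Deleting the stranded consonants removes /t/, /ð/, /ʃ/.

xsa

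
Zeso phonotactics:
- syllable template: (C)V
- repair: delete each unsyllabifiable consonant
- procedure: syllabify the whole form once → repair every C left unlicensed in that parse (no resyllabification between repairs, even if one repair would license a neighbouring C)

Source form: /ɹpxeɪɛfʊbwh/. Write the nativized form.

xeɪɛfʊ

Under (C)V, the unsyllabifiable consonants are /ɹ/, /p/, /b/, /w/, /h/ (no codas are permitted; onsets are limited to one consonant).
Deletion applies to /ɹ/, /p/, /b/, /w/, /h/.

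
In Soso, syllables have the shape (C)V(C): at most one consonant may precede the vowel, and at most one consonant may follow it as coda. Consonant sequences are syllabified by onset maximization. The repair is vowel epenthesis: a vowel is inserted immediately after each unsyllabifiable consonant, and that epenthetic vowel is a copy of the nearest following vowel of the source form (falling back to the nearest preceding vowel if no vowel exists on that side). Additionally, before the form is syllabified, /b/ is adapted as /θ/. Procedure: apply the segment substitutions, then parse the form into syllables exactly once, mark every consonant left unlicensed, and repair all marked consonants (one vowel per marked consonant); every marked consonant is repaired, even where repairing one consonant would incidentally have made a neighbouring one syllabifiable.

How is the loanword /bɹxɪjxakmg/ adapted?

Substitution: /b/ → /θ/, giving /θɹxɪjxakmg/.
Under (C)V(C), the unsyllabifiable consonants are /θ/, /ɹ/, /m/, /g/ (at most one coda consonant is licensed; onsets are limited to one consonant).
Each unlicensed consonant becomes the onset of a new syllable: /θ/ → /θɪ/, /ɹ/ → /ɹɪ/, /m/ → /ma/, /g/ → /ga/.

θɪɹɪxɪjxakmaga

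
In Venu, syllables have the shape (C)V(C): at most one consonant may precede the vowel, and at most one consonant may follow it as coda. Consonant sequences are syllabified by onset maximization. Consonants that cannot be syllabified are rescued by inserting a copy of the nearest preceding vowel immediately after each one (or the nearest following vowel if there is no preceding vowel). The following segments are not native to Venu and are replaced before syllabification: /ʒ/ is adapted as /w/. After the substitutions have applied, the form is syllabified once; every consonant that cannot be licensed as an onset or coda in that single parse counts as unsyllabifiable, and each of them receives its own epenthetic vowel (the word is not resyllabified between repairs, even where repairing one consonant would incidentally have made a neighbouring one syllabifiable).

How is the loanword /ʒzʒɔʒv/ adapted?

Substitution: /ʒ/ → /w/, giving /wzwɔwv/.
Syllabifying with onset maximization leaves /w/, /z/, /v/ stranded (at most one coda consonant is licensed; onsets are limited to one consonant).
Inserting the epenthetic vowel yields /w/ → /wɔ/, /z/ → /zɔ/, /v/ → /vɔ/.

wɔzɔwɔwvɔ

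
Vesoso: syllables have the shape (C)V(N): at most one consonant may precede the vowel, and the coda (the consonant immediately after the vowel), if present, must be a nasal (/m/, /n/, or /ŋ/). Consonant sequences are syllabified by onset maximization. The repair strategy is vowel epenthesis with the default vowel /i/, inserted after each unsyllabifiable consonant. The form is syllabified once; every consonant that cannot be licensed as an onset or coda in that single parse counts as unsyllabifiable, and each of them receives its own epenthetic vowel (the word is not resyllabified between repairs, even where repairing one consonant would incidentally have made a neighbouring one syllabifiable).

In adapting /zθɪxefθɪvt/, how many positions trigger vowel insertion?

4

The unsyllabifiable consonants are /z/, /f/, /v/, /t/; each receives one epenthetic vowel.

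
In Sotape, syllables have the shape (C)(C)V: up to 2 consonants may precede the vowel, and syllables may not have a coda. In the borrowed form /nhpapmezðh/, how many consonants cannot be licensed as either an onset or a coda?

The consonants /n/, /z/, /ð/, /h/ cannot be parsed into a legal (C)(C)V syllable (no codas are permitted; onsets may contain at most 2 consonants).

4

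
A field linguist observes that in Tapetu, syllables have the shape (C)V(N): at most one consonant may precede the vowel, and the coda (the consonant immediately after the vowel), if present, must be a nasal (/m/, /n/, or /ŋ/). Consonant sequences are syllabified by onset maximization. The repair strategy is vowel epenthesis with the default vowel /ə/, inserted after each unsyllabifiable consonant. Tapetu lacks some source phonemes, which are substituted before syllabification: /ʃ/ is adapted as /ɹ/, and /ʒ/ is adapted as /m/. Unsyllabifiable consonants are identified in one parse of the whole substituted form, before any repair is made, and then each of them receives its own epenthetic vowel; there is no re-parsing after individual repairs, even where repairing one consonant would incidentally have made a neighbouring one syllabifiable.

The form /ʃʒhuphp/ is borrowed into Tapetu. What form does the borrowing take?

Substitution: /ʃ/ → /ɹ/, /ʒ/ → /m/, giving /ɹmhuphp/.
Syllabifying with onset maximization leaves /ɹ/, /m/, /p/, /h/, /p/ stranded (only a nasal (/m/, /n/, or /ŋ/) is licensed in coda position; onsets are limited to one consonant).
Inserting the epenthetic vowel yields /ɹ/ → /ɹə/, /m/ → /mə/, /p/ → /pə/, /h/ → /hə/, /p/ → /pə/.

ɹəməhupəhəpə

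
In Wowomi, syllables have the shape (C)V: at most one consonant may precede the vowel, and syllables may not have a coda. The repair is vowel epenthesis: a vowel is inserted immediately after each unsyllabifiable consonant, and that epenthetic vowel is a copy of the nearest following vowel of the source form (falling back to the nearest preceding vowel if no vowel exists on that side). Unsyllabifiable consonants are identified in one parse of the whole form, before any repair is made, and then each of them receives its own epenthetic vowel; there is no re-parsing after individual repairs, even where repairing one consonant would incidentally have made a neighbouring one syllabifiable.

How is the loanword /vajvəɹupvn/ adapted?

Under (C)V, the unsyllabifiable consonants are /j/, /p/, /v/, /n/ (no codas are permitted; onsets are limited to one consonant).
Inserting the epenthetic vowel yields /j/ → /jə/, /p/ → /pu/, /v/ → /vu/, /n/ → /nu/.

vajəvəɹupuvunu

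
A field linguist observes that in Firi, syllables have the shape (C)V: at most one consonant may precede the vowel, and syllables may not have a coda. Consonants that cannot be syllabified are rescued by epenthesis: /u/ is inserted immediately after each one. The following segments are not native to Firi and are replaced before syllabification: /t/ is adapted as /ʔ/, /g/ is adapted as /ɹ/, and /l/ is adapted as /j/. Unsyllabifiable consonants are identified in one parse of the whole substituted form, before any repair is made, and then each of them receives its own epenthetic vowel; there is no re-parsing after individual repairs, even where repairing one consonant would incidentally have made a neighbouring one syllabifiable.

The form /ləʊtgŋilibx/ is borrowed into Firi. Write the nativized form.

jəʊʔuɹuŋijibuxu

Substitution: /l/ → /j/, /t/ → /ʔ/, /g/ → /ɹ/, giving /jəʊʔɹŋijibx/.
Under (C)V, the unsyllabifiable consonants are /ʔ/, /ɹ/, /b/, /x/ (no codas are permitted; onsets are limited to one consonant).
Inserting the epenthetic vowel yields /ʔ/ → /ʔu/, /ɹ/ → /ɹu/, /b/ → /bu/, /x/ → /xu/.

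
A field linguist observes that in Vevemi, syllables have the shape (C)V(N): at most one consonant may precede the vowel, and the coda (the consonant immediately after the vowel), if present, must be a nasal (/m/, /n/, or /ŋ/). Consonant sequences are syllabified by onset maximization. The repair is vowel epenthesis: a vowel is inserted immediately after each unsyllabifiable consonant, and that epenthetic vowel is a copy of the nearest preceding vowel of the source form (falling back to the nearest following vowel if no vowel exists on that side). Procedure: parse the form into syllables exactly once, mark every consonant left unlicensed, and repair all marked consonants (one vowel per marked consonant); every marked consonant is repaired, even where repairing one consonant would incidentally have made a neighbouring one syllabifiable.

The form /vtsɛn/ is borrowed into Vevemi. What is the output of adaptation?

The consonants /v/, /t/ cannot be parsed into a legal (C)V(N) syllable (only a nasal (/m/, /n/, or /ŋ/) is licensed in coda position; onsets are limited to one consonant).
Each unlicensed consonant becomes the onset of a new syllable: /v/ → /vɛ/, /t/ → /tɛ/.

vɛtɛsɛn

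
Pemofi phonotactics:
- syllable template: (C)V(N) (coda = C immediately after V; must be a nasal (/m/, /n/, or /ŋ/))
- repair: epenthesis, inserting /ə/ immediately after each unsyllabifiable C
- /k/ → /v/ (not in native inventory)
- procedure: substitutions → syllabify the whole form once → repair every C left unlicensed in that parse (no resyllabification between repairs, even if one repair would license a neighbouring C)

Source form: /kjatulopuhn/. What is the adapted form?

vəjatulopuhənə

Substitution: /k/ → /v/, giving /vjatulopuhn/.
Syllabifying with onset maximization leaves /v/, /h/, /n/ stranded (only a nasal (/m/, /n/, or /ŋ/) is licensed in coda position; onsets are limited to one consonant).
Epenthesis after each stranded consonant: /v/ → /və/, /h/ → /hə/, /n/ → /nə/.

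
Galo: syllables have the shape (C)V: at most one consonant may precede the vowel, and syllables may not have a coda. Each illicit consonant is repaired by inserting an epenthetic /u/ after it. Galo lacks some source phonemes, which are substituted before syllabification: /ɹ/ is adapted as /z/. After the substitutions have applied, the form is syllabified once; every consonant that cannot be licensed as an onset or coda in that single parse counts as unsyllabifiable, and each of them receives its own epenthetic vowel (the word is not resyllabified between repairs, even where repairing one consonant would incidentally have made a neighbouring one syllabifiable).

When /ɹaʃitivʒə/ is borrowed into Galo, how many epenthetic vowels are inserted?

1

After substitution the input is /zaʃitivʒə/.
The unsyllabifiable consonants are /v/; each receives one epenthetic vowel.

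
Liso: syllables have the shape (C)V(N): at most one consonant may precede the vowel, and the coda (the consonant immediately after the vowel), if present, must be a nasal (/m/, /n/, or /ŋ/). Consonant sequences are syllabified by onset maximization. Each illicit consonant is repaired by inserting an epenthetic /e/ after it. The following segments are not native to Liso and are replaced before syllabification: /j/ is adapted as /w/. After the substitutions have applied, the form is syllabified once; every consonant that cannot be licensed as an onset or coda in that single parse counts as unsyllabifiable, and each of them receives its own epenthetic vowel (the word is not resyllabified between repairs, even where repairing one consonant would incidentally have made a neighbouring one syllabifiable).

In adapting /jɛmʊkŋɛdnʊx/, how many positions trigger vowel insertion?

After substitution the input is /wɛmʊkŋɛdnʊx/.
The unsyllabifiable consonants are /k/, /d/, /x/; each receives one epenthetic vowel.

3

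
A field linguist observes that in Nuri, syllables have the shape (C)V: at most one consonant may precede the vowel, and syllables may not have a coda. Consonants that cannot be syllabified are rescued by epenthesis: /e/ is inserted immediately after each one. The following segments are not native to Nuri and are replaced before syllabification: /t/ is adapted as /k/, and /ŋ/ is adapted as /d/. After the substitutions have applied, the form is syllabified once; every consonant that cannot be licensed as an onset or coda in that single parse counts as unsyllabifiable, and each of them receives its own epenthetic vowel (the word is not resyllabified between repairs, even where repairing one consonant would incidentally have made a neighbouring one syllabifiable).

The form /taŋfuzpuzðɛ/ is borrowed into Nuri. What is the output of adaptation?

Substitution: /t/ → /k/, /ŋ/ → /d/, giving /kadfuzpuzðɛ/.
Under (C)V, the unsyllabifiable consonants are /d/, /z/, /z/ (no codas are permitted; onsets are limited to one consonant).
Each unlicensed consonant becomes the onset of a new syllable: /d/ → /de/, /z/ → /ze/, /z/ → /ze/.

kadefuzepuzeðɛ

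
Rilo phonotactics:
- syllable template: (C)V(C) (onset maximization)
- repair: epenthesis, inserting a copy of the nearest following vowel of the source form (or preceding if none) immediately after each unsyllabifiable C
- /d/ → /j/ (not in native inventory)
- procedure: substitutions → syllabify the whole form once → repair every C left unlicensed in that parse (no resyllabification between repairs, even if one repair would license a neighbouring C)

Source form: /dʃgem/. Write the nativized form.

Substitution: /d/ → /j/, giving /jʃgem/.
Syllabifying with onset maximization leaves /j/, /ʃ/ stranded (at most one coda consonant is licensed; onsets are limited to one consonant).
Inserting the epenthetic vowel yields /j/ → /je/, /ʃ/ → /ʃe/.

jeʃegem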